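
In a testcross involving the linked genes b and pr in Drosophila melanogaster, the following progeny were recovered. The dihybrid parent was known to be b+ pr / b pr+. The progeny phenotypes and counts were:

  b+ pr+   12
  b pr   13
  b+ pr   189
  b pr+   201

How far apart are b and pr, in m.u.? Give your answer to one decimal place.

6.0 m.u.

The recombinant classes are b+ pr+ and b pr: 12 + 13 = 25.
Recombination frequency = 25/415 = 0.0602 ≈ 6.0%, i.e. 6.0 m.u.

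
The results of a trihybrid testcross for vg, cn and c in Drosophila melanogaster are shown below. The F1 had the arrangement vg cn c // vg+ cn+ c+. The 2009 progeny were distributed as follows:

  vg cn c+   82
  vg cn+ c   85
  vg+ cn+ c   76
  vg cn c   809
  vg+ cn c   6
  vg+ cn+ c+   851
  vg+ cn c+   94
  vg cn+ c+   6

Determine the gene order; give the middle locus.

vg

The two rarest classes, vg+ cn c and vg cn+ c+, are the double crossovers. Comparing them with the parentals, only the vg allele has switched, so vg is the middle locus and the order is cn – vg – c.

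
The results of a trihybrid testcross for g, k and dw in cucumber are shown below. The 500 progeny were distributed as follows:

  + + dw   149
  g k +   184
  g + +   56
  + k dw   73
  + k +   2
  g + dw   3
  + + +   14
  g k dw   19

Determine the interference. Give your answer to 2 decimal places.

The two most frequent reciprocal classes, g k + and + + dw, are the parental types, so the F1 was g k + / + + dw.
The two rarest classes, + k + and g + dw, are the double crossovers. Comparing them with the parentals, only the g allele has switched, so g is the middle locus and the order is dw – g – k.
dw–g: (33 + 5)/500 = 0.0760; g–k: (129 + 5)/500 = 0.2680.
Expected DCO frequency = 0.0760 × 0.2680 ≈ 0.02037; observed = 5/500 ≈ 0.01000.
Coefficient of coincidence = 0.01000/0.02037 ≈ 0.49; interference = 1 − 0.49 = 0.51.

0.51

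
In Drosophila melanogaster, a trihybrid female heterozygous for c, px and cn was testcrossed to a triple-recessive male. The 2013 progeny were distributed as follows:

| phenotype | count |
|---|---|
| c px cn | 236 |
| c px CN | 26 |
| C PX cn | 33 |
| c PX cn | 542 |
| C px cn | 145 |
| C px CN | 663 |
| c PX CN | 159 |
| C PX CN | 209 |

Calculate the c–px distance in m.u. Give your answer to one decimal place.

25.0 m.u.

The two most frequent reciprocal classes, C px CN and c PX cn, are the parental types, so the F1 was C px CN / c PX cn.
The two rarest classes, c px CN and C PX cn, are the double crossovers. Comparing them with the parentals, only the c allele has switched, so c is the middle locus and the order is px – c – cn.
Crossovers in the px–c interval produce the single-crossover classes C PX CN and c px cn (209 + 236 = 445) plus the double crossovers (59).
RF(px–c) = (445 + 59) / 2013 = 504/2013 = 0.2504 → 25.0 m.u.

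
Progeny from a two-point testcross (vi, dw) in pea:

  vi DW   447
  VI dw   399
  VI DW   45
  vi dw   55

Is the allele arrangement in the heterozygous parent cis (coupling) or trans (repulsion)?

trans

The two most frequent classes are VI dw (399) and vi DW (447); these are the parental (non-recombinant) types.
So the F1 carried VI dw on one chromosome and vi DW on the other — the recessive alleles are on opposite chromosomes (trans / repulsion).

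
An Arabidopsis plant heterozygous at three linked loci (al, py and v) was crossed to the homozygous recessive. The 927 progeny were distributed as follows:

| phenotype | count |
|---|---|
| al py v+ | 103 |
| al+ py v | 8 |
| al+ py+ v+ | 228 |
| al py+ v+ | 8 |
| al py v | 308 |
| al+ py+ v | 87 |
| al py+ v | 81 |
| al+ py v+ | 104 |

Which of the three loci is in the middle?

The two most frequent reciprocal classes, al py v and al+ py+ v+, are the parental types, so the F1 was al py v / al+ py+ v+.
The two rarest classes, al+ py v and al py+ v+, are the double crossovers. Comparing them with the parentals, only the al allele has switched, so al is the middle locus and the order is v – al – py.

al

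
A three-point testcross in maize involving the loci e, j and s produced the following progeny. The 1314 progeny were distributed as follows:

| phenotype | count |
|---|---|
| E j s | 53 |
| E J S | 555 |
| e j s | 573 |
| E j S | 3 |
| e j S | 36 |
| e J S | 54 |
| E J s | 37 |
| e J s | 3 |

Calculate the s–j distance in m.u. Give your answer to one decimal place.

6.0 m.u.

The two most frequent reciprocal classes, e j s and E J S, are the parental types, so the F1 was e j s / E J S.
The two rarest classes, e J s and E j S, are the double crossovers. Comparing them with the parentals, only the j allele has switched, so j is the middle locus and the order is s – j – e.
Crossovers in the s–j interval produce the single-crossover classes e j S and E J s (36 + 37 = 73) plus the double crossovers (6).
RF(s–j) = (73 + 6) / 1314 = 79/1314 = 0.0601 → 6.0 m.u.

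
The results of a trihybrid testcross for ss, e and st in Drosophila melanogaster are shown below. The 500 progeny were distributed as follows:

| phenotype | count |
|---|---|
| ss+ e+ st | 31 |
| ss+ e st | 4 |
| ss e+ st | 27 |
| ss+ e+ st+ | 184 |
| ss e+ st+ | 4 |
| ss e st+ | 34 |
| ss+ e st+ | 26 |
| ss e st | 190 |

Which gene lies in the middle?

The two most frequent reciprocal classes, ss e st and ss+ e+ st+, are the parental types, so the F1 was ss e st / ss+ e+ st+.
The two rarest classes, ss+ e st and ss e+ st+, are the double crossovers. Comparing them with the parentals, only the ss allele has switched, so ss is the middle locus and the order is st – ss – e.

ss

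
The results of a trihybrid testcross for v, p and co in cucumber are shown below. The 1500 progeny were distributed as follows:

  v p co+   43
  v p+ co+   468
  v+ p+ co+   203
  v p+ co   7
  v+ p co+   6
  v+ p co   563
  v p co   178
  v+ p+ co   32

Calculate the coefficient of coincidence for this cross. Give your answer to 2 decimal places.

0.56

The two most frequent reciprocal classes, v+ p co and v p+ co+, are the parental types, so the F1 was v+ p co / v p+ co+.
The two rarest classes, v+ p co+ and v p+ co, are the double crossovers. Comparing them with the parentals, only the co allele has switched, so co is the middle locus and the order is v – co – p.
v–co: (381 + 13)/1500 = 0.2627; co–p: (75 + 13)/1500 = 0.0587.
Expected DCO frequency = 0.2627 × 0.0587 ≈ 0.01542; observed = 13/1500 ≈ 0.00867.
Coefficient of coincidence = 0.00867/0.01542 ≈ 0.56.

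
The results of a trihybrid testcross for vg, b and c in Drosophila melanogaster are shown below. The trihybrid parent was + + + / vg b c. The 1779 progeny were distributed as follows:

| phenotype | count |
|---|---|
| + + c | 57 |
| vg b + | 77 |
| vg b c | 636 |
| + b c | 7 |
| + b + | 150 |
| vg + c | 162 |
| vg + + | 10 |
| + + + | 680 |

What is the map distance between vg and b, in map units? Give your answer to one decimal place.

18.5 map units

The two rarest classes, vg + + and + b c, are the double crossovers. Comparing them with the parentals, only the vg allele has switched, so vg is the middle locus and the order is b – vg – c.
Crossovers in the b–vg interval produce the single-crossover classes + b + and vg + c (150 + 162 = 312) plus the double crossovers (17).
RF(b–vg) = (312 + 17) / 1779 = 329/1779 = 0.1849 → 18.5 map units.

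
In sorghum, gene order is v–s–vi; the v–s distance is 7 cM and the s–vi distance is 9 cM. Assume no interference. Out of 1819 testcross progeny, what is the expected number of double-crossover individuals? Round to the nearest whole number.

Map distances give recombination frequencies of 0.070 and 0.090 for the two intervals.
With no interference, expected double-crossover frequency = 0.070 × 0.090 = 0.00630.
Expected number = 0.00630 × 1819 = 11.46 ≈ 11.

11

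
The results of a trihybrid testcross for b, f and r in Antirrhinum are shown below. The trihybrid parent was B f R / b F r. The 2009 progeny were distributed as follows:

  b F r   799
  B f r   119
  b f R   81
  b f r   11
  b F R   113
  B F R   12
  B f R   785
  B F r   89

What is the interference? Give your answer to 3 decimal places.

The two rarest classes, B F R and b f r, are the double crossovers. Comparing them with the parentals, only the f allele has switched, so f is the middle locus and the order is r – f – b.
r–f: (232 + 23)/2009 = 0.1269; f–b: (170 + 23)/2009 = 0.0961.
Expected DCO frequency = 0.1269 × 0.0961 ≈ 0.01220; observed = 23/2009 ≈ 0.01145.
Coefficient of coincidence = 0.01145/0.01220 ≈ 0.939; interference = 1 − 0.939 = 0.061.

0.061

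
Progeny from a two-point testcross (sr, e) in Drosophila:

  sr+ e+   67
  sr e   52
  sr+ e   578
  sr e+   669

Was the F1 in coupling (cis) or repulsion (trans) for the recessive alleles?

The two most frequent classes are sr+ e (578) and sr e+ (669); these are the parental (non-recombinant) types.
So the F1 carried sr+ e on one chromosome and sr e+ on the other — the recessive alleles are on opposite chromosomes (trans / repulsion).

trans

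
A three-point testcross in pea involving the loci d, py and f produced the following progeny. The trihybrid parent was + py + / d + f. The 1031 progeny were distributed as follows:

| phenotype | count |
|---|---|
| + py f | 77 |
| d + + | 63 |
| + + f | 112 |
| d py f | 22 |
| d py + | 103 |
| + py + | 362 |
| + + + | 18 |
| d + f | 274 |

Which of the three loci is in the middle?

py

The two rarest classes, + + + and d py f, are the double crossovers. Comparing them with the parentals, only the py allele has switched, so py is the middle locus and the order is d – py – f.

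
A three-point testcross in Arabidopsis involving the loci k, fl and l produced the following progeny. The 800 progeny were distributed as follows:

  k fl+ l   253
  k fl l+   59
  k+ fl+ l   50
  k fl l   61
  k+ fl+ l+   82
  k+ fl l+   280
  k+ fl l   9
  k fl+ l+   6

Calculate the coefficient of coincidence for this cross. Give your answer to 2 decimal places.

The two most frequent reciprocal classes, k+ fl l+ and k fl+ l, are the parental types, so the F1 was k+ fl l+ / k fl+ l.
The two rarest classes, k+ fl l and k fl+ l+, are the double crossovers. Comparing them with the parentals, only the l allele has switched, so l is the middle locus and the order is k – l – fl.
k–l: (109 + 15)/800 = 0.1550; l–fl: (143 + 15)/800 = 0.1975.
Expected DCO frequency = 0.1550 × 0.1975 ≈ 0.03061; observed = 15/800 ≈ 0.01875.
Coefficient of coincidence = 0.01875/0.03061 ≈ 0.61.

0.61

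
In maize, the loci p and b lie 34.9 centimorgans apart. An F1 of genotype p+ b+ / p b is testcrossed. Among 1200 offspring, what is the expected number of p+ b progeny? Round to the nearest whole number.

209

A map distance of 34.9 centimorgans corresponds to a recombination frequency of 0.349.
The F1 is p+ b+ / p b, so p+ b is a recombinant gamete class with expected frequency r/2 = 0.349/2 = 0.1745.
Expected number = 0.1745 × 1200 = 209.40 ≈ 209.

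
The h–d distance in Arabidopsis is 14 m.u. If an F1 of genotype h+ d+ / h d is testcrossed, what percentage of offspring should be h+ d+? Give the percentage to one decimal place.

A map distance of 14 m.u. corresponds to a recombination frequency of 0.140.
The F1 is h+ d+ / h d, so h+ d+ is a parental gamete class with expected frequency (1 − r)/2 = 0.860/2 = 0.4300.
That is 0.4300 = 43.0% of the progeny.

43.0%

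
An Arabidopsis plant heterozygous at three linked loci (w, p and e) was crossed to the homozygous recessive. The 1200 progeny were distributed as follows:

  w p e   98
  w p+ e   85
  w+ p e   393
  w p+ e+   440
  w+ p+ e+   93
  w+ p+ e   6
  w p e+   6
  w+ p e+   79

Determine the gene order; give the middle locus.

The two most frequent reciprocal classes, w p+ e+ and w+ p e, are the parental types, so the F1 was w p+ e+ / w+ p e.
The two rarest classes, w p e+ and w+ p+ e, are the double crossovers. Comparing them with the parentals, only the p allele has switched, so p is the middle locus and the order is w – p – e.

p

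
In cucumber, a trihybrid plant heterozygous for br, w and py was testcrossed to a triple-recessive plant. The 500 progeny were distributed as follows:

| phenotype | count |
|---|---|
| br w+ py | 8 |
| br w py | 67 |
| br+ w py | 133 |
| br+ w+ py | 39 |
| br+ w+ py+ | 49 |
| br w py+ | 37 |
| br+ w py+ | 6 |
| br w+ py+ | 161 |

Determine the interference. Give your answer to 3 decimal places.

The two most frequent reciprocal classes, br w+ py+ and br+ w py, are the parental types, so the F1 was br w+ py+ / br+ w py.
The two rarest classes, br w+ py and br+ w py+, are the double crossovers. Comparing them with the parentals, only the py allele has switched, so py is the middle locus and the order is br – py – w.
br–py: (116 + 14)/500 = 0.2600; py–w: (76 + 14)/500 = 0.1800.
Expected DCO frequency = 0.2600 × 0.1800 ≈ 0.04680; observed = 14/500 ≈ 0.02800.
Coefficient of coincidence = 0.02800/0.04680 ≈ 0.598; interference = 1 − 0.598 = 0.402.

0.402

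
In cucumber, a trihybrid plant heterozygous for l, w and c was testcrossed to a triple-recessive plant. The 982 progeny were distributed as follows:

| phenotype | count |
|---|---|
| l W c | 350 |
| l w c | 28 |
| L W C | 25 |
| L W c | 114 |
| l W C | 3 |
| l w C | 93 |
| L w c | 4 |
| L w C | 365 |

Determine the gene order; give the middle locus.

c

The two most frequent reciprocal classes, L w C and l W c, are the parental types, so the F1 was L w C / l W c.
The two rarest classes, L w c and l W C, are the double crossovers. Comparing them with the parentals, only the c allele has switched, so c is the middle locus and the order is w – c – l.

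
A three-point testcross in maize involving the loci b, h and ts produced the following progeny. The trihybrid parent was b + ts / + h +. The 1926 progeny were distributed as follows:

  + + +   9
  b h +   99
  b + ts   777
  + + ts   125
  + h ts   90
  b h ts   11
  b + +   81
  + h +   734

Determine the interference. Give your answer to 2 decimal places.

0.17

The two rarest classes, b h ts and + + +, are the double crossovers. Comparing them with the parentals, only the h allele has switched, so h is the middle locus and the order is ts – h – b.
ts–h: (171 + 20)/1926 = 0.0992; h–b: (224 + 20)/1926 = 0.1267.
Expected DCO frequency = 0.0992 × 0.1267 ≈ 0.01257; observed = 20/1926 ≈ 0.01038.
Coefficient of coincidence = 0.01038/0.01257 ≈ 0.83; interference = 1 − 0.83 = 0.17.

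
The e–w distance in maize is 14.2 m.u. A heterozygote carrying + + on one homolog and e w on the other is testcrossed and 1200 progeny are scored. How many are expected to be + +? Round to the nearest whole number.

515

A map distance of 14.2 m.u. corresponds to a recombination frequency of 0.142.
The F1 is + + / e w, so + + is a parental gamete class with expected frequency (1 − r)/2 = 0.858/2 = 0.4290.
Expected number = 0.4290 × 1200 = 514.80 ≈ 515.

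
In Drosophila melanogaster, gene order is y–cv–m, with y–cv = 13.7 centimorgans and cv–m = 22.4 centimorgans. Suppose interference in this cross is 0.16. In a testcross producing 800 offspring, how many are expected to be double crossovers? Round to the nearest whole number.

Map distances give recombination frequencies of 0.137 and 0.224 for the two intervals.
With interference 0.16 (so coincidence = 0.84), expected double-crossover frequency = 0.137 × 0.224 × 0.84 = 0.02578.
Expected number = 0.02578 × 800 = 20.62 ≈ 21.

21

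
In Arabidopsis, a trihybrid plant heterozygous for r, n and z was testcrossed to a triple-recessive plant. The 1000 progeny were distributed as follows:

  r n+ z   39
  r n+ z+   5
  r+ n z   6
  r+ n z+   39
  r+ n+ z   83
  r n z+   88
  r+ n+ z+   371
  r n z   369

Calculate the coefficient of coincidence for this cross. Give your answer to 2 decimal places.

0.68

The two most frequent reciprocal classes, r n z and r+ n+ z+, are the parental types, so the F1 was r n z / r+ n+ z+.
The two rarest classes, r+ n z and r n+ z+, are the double crossovers. Comparing them with the parentals, only the r allele has switched, so r is the middle locus and the order is n – r – z.
n–r: (78 + 11)/1000 = 0.0890; r–z: (171 + 11)/1000 = 0.1820.
Expected DCO frequency = 0.0890 × 0.1820 ≈ 0.01620; observed = 11/1000 ≈ 0.01100.
Coefficient of coincidence = 0.01100/0.01620 ≈ 0.68.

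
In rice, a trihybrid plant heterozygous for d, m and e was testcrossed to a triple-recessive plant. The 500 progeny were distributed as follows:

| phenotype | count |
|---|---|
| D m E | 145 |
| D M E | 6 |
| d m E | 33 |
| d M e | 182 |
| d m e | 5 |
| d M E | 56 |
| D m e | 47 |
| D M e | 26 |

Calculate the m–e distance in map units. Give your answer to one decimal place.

The two most frequent reciprocal classes, D m E and d M e, are the parental types, so the F1 was D m E / d M e.
The two rarest classes, D M E and d m e, are the double crossovers. Comparing them with the parentals, only the m allele has switched, so m is the middle locus and the order is e – m – d.
Crossovers in the e–m interval produce the single-crossover classes D m e and d M E (47 + 56 = 103) plus the double crossovers (11).
RF(e–m) = (103 + 11) / 500 = 114/500 = 0.2280 → 22.8 map units.

22.8 map units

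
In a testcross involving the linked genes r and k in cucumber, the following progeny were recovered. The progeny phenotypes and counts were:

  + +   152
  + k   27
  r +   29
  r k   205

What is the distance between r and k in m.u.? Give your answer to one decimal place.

13.6 m.u.

The two most frequent classes, + + (152) and r k (205), are the parental types, so the F1 was + + / r k.
The recombinant classes are + k and r +: 27 + 29 = 56.
Recombination frequency = 56/413 = 0.1356 ≈ 13.6%, i.e. 13.6 m.u.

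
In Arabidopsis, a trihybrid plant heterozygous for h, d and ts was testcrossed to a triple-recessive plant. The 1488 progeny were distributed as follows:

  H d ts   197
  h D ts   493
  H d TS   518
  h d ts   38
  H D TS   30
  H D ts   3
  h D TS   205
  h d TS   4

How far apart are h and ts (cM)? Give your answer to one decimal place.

27.5 cM

The two most frequent reciprocal classes, h D ts and H d TS, are the parental types, so the F1 was h D ts / H d TS.
The two rarest classes, H D ts and h d TS, are the double crossovers. Comparing them with the parentals, only the h allele has switched, so h is the middle locus and the order is ts – h – d.
Crossovers in the ts–h interval produce the single-crossover classes h D TS and H d ts (205 + 197 = 402) plus the double crossovers (7).
RF(ts–h) = (402 + 7) / 1488 = 409/1488 = 0.2749 → 27.5 cM.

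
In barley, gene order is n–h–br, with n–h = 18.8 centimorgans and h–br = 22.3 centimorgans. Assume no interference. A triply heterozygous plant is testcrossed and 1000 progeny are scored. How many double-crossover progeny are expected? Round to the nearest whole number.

Map distances give recombination frequencies of 0.188 and 0.223 for the two intervals.
With no interference, expected double-crossover frequency = 0.188 × 0.223 = 0.04192.
Expected number = 0.04192 × 1000 = 41.92 ≈ 42.

42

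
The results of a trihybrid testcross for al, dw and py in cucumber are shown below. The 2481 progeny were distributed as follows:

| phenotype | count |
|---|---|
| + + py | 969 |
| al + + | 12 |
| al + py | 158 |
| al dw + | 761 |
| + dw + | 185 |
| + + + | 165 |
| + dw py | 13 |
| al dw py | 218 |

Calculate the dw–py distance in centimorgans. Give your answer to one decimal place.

The two most frequent reciprocal classes, + + py and al dw +, are the parental types, so the F1 was + + py / al dw +.
The two rarest classes, + dw py and al + +, are the double crossovers. Comparing them with the parentals, only the dw allele has switched, so dw is the middle locus and the order is al – dw – py.
Crossovers in the dw–py interval produce the single-crossover classes + + + and al dw py (165 + 218 = 383) plus the double crossovers (25).
RF(dw–py) = (383 + 25) / 2481 = 408/2481 = 0.1644 → 16.4 centimorgans.

16.4 centimorgans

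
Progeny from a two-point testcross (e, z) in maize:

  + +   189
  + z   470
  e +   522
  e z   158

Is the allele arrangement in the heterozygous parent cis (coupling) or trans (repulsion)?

trans

The two most frequent classes are + z (470) and e + (522); these are the parental (non-recombinant) types.
So the F1 carried + z on one chromosome and e + on the other — the recessive alleles are on opposite chromosomes (trans / repulsion).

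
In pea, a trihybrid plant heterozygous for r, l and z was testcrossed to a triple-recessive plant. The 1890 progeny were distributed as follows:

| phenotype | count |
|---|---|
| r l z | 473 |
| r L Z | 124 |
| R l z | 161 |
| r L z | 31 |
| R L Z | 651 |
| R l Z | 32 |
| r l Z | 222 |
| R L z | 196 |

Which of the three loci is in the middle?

The two most frequent reciprocal classes, r l z and R L Z, are the parental types, so the F1 was r l z / R L Z.
The two rarest classes, r L z and R l Z, are the double crossovers. Comparing them with the parentals, only the l allele has switched, so l is the middle locus and the order is z – l – r.

l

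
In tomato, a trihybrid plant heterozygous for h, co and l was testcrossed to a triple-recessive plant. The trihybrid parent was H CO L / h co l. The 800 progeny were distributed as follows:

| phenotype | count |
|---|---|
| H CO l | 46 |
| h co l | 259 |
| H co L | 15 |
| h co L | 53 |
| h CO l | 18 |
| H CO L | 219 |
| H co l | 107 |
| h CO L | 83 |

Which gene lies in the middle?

co

The two rarest classes, H co L and h CO l, are the double crossovers. Comparing them with the parentals, only the co allele has switched, so co is the middle locus and the order is h – co – l.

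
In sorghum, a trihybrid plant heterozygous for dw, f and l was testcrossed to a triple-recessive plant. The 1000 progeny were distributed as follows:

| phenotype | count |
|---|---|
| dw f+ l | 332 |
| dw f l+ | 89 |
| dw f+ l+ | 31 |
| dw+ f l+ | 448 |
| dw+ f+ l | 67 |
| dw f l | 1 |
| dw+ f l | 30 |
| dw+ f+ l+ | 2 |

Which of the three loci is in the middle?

f

The two most frequent reciprocal classes, dw f+ l and dw+ f l+, are the parental types, so the F1 was dw f+ l / dw+ f l+.
The two rarest classes, dw f l and dw+ f+ l+, are the double crossovers. Comparing them with the parentals, only the f allele has switched, so f is the middle locus and the order is dw – f – l.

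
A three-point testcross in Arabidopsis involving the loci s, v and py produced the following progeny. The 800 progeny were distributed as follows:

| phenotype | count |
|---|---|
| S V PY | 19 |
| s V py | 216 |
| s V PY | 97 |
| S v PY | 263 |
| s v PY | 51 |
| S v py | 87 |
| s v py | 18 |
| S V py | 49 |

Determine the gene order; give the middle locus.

v

The two most frequent reciprocal classes, S v PY and s V py, are the parental types, so the F1 was S v PY / s V py.
The two rarest classes, S V PY and s v py, are the double crossovers. Comparing them with the parentals, only the v allele has switched, so v is the middle locus and the order is s – v – py.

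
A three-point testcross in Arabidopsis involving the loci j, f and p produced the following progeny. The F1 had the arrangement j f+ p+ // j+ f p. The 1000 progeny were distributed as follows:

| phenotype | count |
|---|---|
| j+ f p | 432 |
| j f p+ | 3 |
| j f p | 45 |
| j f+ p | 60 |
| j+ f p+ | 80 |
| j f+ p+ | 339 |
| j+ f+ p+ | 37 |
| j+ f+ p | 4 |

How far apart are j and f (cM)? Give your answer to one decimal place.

The two rarest classes, j f p+ and j+ f+ p, are the double crossovers. Comparing them with the parentals, only the f allele has switched, so f is the middle locus and the order is j – f – p.
Crossovers in the j–f interval produce the single-crossover classes j+ f+ p+ and j f p (37 + 45 = 82) plus the double crossovers (7).
RF(j–f) = (82 + 7) / 1000 = 89/1000 = 0.0890 → 8.9 cM.

8.9 cM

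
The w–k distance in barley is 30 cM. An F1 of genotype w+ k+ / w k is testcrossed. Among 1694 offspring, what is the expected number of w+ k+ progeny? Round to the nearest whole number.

A map distance of 30 cM corresponds to a recombination frequency of 0.300.
The F1 is w+ k+ / w k, so w+ k+ is a parental gamete class with expected frequency (1 − r)/2 = 0.700/2 = 0.3500.
Expected number = 0.3500 × 1694 = 592.90 ≈ 593.

593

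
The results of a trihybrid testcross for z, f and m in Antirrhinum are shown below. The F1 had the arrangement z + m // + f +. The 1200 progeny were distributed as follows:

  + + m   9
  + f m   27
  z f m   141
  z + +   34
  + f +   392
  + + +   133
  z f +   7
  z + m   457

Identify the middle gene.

z

The two rarest classes, + + m and z f +, are the double crossovers. Comparing them with the parentals, only the z allele has switched, so z is the middle locus and the order is f – z – m.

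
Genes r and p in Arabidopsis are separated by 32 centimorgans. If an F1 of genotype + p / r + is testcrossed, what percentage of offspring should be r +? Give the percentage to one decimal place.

A map distance of 32 centimorgans corresponds to a recombination frequency of 0.320.
The F1 is + p / r +, so r + is a parental gamete class with expected frequency (1 − r)/2 = 0.680/2 = 0.3400.
That is 0.3400 = 34.0% of the progeny.

34.0%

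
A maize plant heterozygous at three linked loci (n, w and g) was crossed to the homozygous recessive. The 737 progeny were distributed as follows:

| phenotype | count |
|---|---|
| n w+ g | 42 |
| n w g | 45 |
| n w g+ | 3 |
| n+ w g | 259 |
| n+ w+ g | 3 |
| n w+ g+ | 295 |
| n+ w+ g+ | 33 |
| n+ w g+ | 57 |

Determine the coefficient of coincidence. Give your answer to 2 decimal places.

The two most frequent reciprocal classes, n w+ g+ and n+ w g, are the parental types, so the F1 was n w+ g+ / n+ w g.
The two rarest classes, n w g+ and n+ w+ g, are the double crossovers. Comparing them with the parentals, only the w allele has switched, so w is the middle locus and the order is g – w – n.
g–w: (99 + 6)/737 = 0.1425; w–n: (78 + 6)/737 = 0.1140.
Expected DCO frequency = 0.1425 × 0.1140 ≈ 0.01624; observed = 6/737 ≈ 0.00814.
Coefficient of coincidence = 0.00814/0.01624 ≈ 0.50.

0.50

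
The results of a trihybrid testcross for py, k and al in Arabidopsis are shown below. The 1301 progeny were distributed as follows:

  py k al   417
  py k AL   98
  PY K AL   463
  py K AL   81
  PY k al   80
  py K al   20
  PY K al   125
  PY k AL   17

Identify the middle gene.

The two most frequent reciprocal classes, PY K AL and py k al, are the parental types, so the F1 was PY K AL / py k al.
The two rarest classes, PY k AL and py K al, are the double crossovers. Comparing them with the parentals, only the k allele has switched, so k is the middle locus and the order is py – k – al.

k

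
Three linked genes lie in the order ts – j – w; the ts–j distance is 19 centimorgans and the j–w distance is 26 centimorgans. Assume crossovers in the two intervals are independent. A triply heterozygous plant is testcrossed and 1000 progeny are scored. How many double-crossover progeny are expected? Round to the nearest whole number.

Map distances give recombination frequencies of 0.190 and 0.260 for the two intervals.
With no interference, expected double-crossover frequency = 0.190 × 0.260 = 0.04940.
Expected number = 0.04940 × 1000 = 49.40 ≈ 49.

49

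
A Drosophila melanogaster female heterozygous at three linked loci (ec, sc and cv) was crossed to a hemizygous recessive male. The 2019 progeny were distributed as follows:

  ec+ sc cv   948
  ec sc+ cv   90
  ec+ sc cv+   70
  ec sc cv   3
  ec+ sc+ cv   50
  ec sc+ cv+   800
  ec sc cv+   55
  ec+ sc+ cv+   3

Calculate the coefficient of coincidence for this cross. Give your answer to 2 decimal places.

0.66

The two most frequent reciprocal classes, ec sc+ cv+ and ec+ sc cv, are the parental types, so the F1 was ec sc+ cv+ / ec+ sc cv.
The two rarest classes, ec+ sc+ cv+ and ec sc cv, are the double crossovers. Comparing them with the parentals, only the ec allele has switched, so ec is the middle locus and the order is sc – ec – cv.
sc–ec: (105 + 6)/2019 = 0.0550; ec–cv: (160 + 6)/2019 = 0.0822.
Expected DCO frequency = 0.0550 × 0.0822 ≈ 0.00452; observed = 6/2019 ≈ 0.00297.
Coefficient of coincidence = 0.00297/0.00452 ≈ 0.66.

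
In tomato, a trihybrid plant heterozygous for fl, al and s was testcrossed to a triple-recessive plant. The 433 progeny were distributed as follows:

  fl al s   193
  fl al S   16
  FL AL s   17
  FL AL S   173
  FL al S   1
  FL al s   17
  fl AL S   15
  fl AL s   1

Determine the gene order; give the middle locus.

al

The two most frequent reciprocal classes, FL AL S and fl al s, are the parental types, so the F1 was FL AL S / fl al s.
The two rarest classes, FL al S and fl AL s, are the double crossovers. Comparing them with the parentals, only the al allele has switched, so al is the middle locus and the order is s – al – fl.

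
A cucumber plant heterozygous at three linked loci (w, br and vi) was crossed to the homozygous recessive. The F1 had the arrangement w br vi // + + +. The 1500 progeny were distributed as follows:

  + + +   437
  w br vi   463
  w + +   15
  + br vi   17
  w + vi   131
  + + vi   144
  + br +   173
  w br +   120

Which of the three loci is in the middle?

The two rarest classes, + br vi and w + +, are the double crossovers. Comparing them with the parentals, only the w allele has switched, so w is the middle locus and the order is vi – w – br.

w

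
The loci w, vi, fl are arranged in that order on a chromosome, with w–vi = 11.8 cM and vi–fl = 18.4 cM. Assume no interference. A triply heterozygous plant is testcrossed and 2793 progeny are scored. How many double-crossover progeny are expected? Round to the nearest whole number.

Map distances give recombination frequencies of 0.118 and 0.184 for the two intervals.
With no interference, expected double-crossover frequency = 0.118 × 0.184 = 0.02171.
Expected number = 0.02171 × 2793 = 60.64 ≈ 61.

61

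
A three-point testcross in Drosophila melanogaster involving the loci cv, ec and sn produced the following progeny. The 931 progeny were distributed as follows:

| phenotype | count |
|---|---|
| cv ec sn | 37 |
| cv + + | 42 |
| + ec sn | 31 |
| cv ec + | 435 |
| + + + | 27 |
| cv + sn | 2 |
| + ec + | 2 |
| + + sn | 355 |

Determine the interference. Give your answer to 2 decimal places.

0.29

The two most frequent reciprocal classes, cv ec + and + + sn, are the parental types, so the F1 was cv ec + / + + sn.
The two rarest classes, + ec + and cv + sn, are the double crossovers. Comparing them with the parentals, only the cv allele has switched, so cv is the middle locus and the order is ec – cv – sn.
ec–cv: (73 + 4)/931 = 0.0827; cv–sn: (64 + 4)/931 = 0.0730.
Expected DCO frequency = 0.0827 × 0.0730 ≈ 0.00604; observed = 4/931 ≈ 0.00430.
Coefficient of coincidence = 0.00430/0.00604 ≈ 0.71; interference = 1 − 0.71 = 0.29.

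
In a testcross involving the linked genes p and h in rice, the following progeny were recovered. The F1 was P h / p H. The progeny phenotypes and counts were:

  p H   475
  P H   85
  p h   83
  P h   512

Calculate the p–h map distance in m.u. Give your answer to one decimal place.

14.5 m.u.

The recombinant classes are P H and p h: 85 + 83 = 168.
Recombination frequency = 168/1155 = 0.1455 ≈ 14.5%, i.e. 14.5 m.u.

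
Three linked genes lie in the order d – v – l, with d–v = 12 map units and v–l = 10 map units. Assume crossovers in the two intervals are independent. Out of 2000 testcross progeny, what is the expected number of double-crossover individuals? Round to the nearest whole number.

24

Map distances give recombination frequencies of 0.120 and 0.100 for the two intervals.
With no interference, expected double-crossover frequency = 0.120 × 0.100 = 0.01200.
Expected number = 0.01200 × 2000 = 24.00 ≈ 24.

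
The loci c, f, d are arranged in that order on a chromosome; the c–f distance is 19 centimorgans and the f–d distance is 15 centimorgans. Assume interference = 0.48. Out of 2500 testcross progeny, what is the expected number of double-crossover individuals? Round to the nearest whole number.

37

Map distances give recombination frequencies of 0.190 and 0.150 for the two intervals.
With interference 0.48 (so coincidence = 0.52), expected double-crossover frequency = 0.190 × 0.150 × 0.52 = 0.01482.
Expected number = 0.01482 × 2500 = 37.05 ≈ 37.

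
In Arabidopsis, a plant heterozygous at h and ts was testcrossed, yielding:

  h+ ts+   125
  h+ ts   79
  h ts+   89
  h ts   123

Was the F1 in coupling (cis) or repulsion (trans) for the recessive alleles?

The two most frequent classes are h+ ts+ (125) and h ts (123); these are the parental (non-recombinant) types.
So the F1 carried h+ ts+ on one chromosome and h ts on the other — the recessive alleles are on the same chromosome (cis / coupling).

cis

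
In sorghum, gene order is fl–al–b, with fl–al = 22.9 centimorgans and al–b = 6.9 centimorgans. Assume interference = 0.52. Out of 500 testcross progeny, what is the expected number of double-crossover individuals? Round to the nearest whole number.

4

Map distances give recombination frequencies of 0.229 and 0.069 for the two intervals.
With interference 0.52 (so coincidence = 0.48), expected double-crossover frequency = 0.229 × 0.069 × 0.48 = 0.00758.
Expected number = 0.00758 × 500 = 3.79 ≈ 4.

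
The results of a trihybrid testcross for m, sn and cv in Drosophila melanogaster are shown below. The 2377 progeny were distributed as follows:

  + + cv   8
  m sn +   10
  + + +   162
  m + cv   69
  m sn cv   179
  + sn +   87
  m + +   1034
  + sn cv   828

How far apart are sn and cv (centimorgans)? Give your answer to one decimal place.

7.3 centimorgans

The two most frequent reciprocal classes, m + + and + sn cv, are the parental types, so the F1 was m + + / + sn cv.
The two rarest classes, m sn + and + + cv, are the double crossovers. Comparing them with the parentals, only the sn allele has switched, so sn is the middle locus and the order is m – sn – cv.
Crossovers in the sn–cv interval produce the single-crossover classes m + cv and + sn + (69 + 87 = 156) plus the double crossovers (18).
RF(sn–cv) = (156 + 18) / 2377 = 174/2377 = 0.0732 → 7.3 centimorgans.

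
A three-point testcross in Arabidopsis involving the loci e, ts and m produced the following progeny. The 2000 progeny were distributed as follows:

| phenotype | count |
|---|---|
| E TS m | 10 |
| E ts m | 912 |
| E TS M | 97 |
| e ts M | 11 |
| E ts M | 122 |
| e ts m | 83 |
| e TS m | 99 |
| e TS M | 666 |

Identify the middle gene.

ts

The two most frequent reciprocal classes, e TS M and E ts m, are the parental types, so the F1 was e TS M / E ts m.
The two rarest classes, e ts M and E TS m, are the double crossovers. Comparing them with the parentals, only the ts allele has switched, so ts is the middle locus and the order is m – ts – e.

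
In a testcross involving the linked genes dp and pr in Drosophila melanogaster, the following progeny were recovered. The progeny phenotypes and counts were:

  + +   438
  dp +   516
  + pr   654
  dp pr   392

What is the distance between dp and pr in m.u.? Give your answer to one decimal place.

The two most frequent classes, + pr (654) and dp + (516), are the parental types, so the F1 was + pr / dp +.
The recombinant classes are + + and dp pr: 438 + 392 = 830.
Recombination frequency = 830/2000 = 0.4150 ≈ 41.5%, i.e. 41.5 m.u.

41.5 m.u.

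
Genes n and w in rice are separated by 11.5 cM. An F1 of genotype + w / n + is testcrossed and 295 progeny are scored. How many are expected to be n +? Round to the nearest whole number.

A map distance of 11.5 cM corresponds to a recombination frequency of 0.115.
The F1 is + w / n +, so n + is a parental gamete class with expected frequency (1 − r)/2 = 0.885/2 = 0.4425.
Expected number = 0.4425 × 295 = 130.54 ≈ 131.

131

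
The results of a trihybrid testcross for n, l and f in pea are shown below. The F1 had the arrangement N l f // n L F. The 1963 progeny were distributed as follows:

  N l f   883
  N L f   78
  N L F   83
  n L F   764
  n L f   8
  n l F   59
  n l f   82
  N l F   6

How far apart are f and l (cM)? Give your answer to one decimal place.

7.7 cM

The two rarest classes, N l F and n L f, are the double crossovers. Comparing them with the parentals, only the f allele has switched, so f is the middle locus and the order is l – f – n.
Crossovers in the l–f interval produce the single-crossover classes N L f and n l F (78 + 59 = 137) plus the double crossovers (14).
RF(l–f) = (137 + 14) / 1963 = 151/1963 = 0.0769 → 7.7 cM.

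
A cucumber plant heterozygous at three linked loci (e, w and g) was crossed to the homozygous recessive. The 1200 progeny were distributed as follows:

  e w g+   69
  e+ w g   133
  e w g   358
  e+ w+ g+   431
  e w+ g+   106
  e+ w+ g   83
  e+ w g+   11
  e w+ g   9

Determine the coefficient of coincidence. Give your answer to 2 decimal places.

0.54

The two most frequent reciprocal classes, e w g and e+ w+ g+, are the parental types, so the F1 was e w g / e+ w+ g+.
The two rarest classes, e w+ g and e+ w g+, are the double crossovers. Comparing them with the parentals, only the w allele has switched, so w is the middle locus and the order is g – w – e.
g–w: (152 + 20)/1200 = 0.1433; w–e: (239 + 20)/1200 = 0.2158.
Expected DCO frequency = 0.1433 × 0.2158 ≈ 0.03092; observed = 20/1200 ≈ 0.01667.
Coefficient of coincidence = 0.01667/0.03092 ≈ 0.54.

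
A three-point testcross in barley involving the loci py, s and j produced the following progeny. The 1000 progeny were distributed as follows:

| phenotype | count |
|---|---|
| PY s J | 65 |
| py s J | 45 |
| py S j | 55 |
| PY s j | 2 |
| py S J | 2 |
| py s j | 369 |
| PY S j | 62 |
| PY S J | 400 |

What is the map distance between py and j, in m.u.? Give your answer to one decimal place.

11.1 m.u.

The two most frequent reciprocal classes, PY S J and py s j, are the parental types, so the F1 was PY S J / py s j.
The two rarest classes, py S J and PY s j, are the double crossovers. Comparing them with the parentals, only the py allele has switched, so py is the middle locus and the order is s – py – j.
Crossovers in the py–j interval produce the single-crossover classes PY S j and py s J (62 + 45 = 107) plus the double crossovers (4).
RF(py–j) = (107 + 4) / 1000 = 111/1000 = 0.1110 → 11.1 m.u.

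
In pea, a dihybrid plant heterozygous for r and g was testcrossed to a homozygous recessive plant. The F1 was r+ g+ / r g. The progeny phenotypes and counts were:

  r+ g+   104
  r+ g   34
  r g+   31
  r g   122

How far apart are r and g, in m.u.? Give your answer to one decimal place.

22.3 m.u.

The recombinant classes are r+ g and r g+: 34 + 31 = 65.
Recombination frequency = 65/291 = 0.2234 ≈ 22.3%, i.e. 22.3 m.u.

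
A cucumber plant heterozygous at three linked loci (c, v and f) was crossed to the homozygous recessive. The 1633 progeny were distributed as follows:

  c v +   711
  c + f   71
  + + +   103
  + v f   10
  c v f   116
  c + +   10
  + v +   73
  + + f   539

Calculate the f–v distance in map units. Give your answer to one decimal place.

14.6 map units

The two most frequent reciprocal classes, + + f and c v +, are the parental types, so the F1 was + + f / c v +.
The two rarest classes, + v f and c + +, are the double crossovers. Comparing them with the parentals, only the v allele has switched, so v is the middle locus and the order is c – v – f.
Crossovers in the v–f interval produce the single-crossover classes + + + and c v f (103 + 116 = 219) plus the double crossovers (20).
RF(v–f) = (219 + 20) / 1633 = 239/1633 = 0.1464 → 14.6 map units.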